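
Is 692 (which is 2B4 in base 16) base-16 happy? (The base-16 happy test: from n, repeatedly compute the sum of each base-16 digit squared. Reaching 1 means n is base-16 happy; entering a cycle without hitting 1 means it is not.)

692 = (2,11,4)_16 → 2² + 11² + 4² = 141
141 = (8,13)_16 → 8² + 13² = 233
233 = (14,9)_16 → 14² + 9² = 277
277 = (1,1,5)_16 → 1² + 1² + 5² = 27
27 = (1,11)_16 → 1² + 11² = 122
122 = (7,10)_16 → 7² + 10² = 149
149 = (9,5)_16 → 9² + 5² = 106
106 = (6,10)_16 → 6² + 10² = 136
136 = (8,8)_16 → 8² + 8² = 128
128 = (8,0)_16 → 8² + 0² = 64
64 = (4,0)_16 → 4² + 0² = 16
16 = (1,0)_16 → 1² + 0² = 1  — reached 1.

base-16 happy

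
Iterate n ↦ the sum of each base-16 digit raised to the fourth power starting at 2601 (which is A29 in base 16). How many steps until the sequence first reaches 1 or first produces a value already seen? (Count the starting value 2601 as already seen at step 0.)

8

2601 = (10,2,9)_16 → 10⁴ + 2⁴ + 9⁴ = 16577
16577 = (4,0,12,1)_16 → 4⁴ + 0⁴ + 12⁴ + 1⁴ = 20993
20993 = (5,2,0,1)_16 → 5⁴ + 2⁴ + 0⁴ + 1⁴ = 642
642 = (2,8,2)_16 → 2⁴ + 8⁴ + 2⁴ = 4128
4128 = (1,0,2,0)_16 → 1⁴ + 0⁴ + 2⁴ + 0⁴ = 17
17 = (1,1)_16 → 1⁴ + 1⁴ = 2
2 = (2)_16 → 2⁴ = 16
16 = (1,0)_16 → 1⁴ + 0⁴ = 1  — reached 1.
That took 8 steps.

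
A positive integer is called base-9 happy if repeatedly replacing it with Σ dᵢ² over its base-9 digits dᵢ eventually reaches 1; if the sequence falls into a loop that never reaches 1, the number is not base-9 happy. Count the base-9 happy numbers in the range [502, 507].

1

502: 502 → 86 → 26 → 68 → 74 → 68  (repeats 68)
503: 503 → 101 → 9 → 1  (reaches 1)
504: 504 → 40 → 32 → 34 → 58 → 52 → 74 → 68 → 74  (repeats 74)
505: 505 → 41 → 41  (repeats 41)
506: 506 → 44 → 80 → 128 → 30 → 18 → 4 → 16 → 50 → 50  (repeats 50)
507: 507 → 49 → 41 → 41  (repeats 41)
base-9 happy: 503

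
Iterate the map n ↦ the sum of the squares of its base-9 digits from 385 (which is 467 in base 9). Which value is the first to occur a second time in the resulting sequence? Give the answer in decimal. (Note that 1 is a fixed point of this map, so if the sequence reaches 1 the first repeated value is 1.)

385 = (4,6,7)_9 → 101
101 = (1,2,2)_9 → 9
9 = (1,0)_9 → 1  — reached the fixed point 1.
1 → 1, so 1 is the first repeated value.

1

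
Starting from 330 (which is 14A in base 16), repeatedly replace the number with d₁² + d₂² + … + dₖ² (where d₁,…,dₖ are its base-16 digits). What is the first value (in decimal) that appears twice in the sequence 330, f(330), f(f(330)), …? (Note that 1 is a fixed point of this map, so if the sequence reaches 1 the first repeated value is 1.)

330 = (1,4,10)_16 → 1² + 4² + 10² = 1 + 16 + 100 = 117
117 = (7,5)_16 → 7² + 5² = 49 + 25 = 74
74 = (4,10)_16 → 4² + 10² = 16 + 100 = 116
116 = (7,4)_16 → 7² + 4² = 49 + 16 = 65
65 = (4,1)_16 → 4² + 1² = 16 + 1 = 17
17 = (1,1)_16 → 1² + 1² = 1 + 1 = 2
2 = (2)_16 → 2² = 4
4 = (4)_16 → 4² = 16
16 = (1,0)_16 → 1² + 0² = 1 + 0 = 1  — reached the fixed point 1.
1 → 1, so 1 is the first repeated value.

1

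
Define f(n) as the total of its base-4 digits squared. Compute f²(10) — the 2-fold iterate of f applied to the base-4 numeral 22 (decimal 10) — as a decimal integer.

4

10 = (2,2)_4 → 2² + 2² = 8
8 = (2,0)_4 → 2² + 0² = 4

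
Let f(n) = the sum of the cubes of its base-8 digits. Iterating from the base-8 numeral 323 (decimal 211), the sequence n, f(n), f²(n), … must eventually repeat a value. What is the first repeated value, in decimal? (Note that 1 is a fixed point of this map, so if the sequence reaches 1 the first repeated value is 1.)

559

211 = (3,2,3)_8 → 3³ + 2³ + 3³ = 62
62 = (7,6)_8 → 7³ + 6³ = 559
559 = (1,0,5,7)_8 → 1³ + 0³ + 5³ + 7³ = 469
469 = (7,2,5)_8 → 7³ + 2³ + 5³ = 476
476 = (7,3,4)_8 → 7³ + 3³ + 4³ = 434
434 = (6,6,2)_8 → 6³ + 6³ + 2³ = 440
440 = (6,7,0)_8 → 6³ + 7³ + 0³ = 559  — 559 already appeared earlier.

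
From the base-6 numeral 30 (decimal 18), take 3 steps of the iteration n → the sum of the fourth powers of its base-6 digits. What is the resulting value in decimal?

288

18 = (3,0)_6 → 3⁴ + 0⁴ = 81
81 = (2,1,3)_6 → 2⁴ + 1⁴ + 3⁴ = 98
98 = (2,4,2)_6 → 2⁴ + 4⁴ + 2⁴ = 288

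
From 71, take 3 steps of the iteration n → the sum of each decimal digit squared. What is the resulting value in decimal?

71 → 7² + 1² = 49 + 1 = 50
50 → 5² + 0² = 25 + 0 = 25
25 → 2² + 5² = 4 + 25 = 29

29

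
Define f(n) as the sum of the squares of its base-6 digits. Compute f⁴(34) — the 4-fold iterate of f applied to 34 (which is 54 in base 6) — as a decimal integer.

34 = (5,4)_6 → 5² + 4² = 25 + 16 = 41
41 = (1,0,5)_6 → 1² + 0² + 5² = 1 + 0 + 25 = 26
26 = (4,2)_6 → 4² + 2² = 16 + 4 = 20
20 = (3,2)_6 → 3² + 2² = 9 + 4 = 13

13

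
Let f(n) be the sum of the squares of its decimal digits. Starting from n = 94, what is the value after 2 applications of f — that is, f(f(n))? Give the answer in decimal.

94 → 9² + 4² = 81 + 16 = 97
97 → 9² + 7² = 81 + 49 = 130

130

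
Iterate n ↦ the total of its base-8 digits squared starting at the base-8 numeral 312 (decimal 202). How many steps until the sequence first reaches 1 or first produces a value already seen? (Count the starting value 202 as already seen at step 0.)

202 = (3,1,2)_8 → 3² + 1² + 2² = 14
14 = (1,6)_8 → 1² + 6² = 37
37 = (4,5)_8 → 4² + 5² = 41
41 = (5,1)_8 → 5² + 1² = 26
26 = (3,2)_8 → 3² + 2² = 13
13 = (1,5)_8 → 1² + 5² = 26  — 26 repeats.
That took 6 steps.

6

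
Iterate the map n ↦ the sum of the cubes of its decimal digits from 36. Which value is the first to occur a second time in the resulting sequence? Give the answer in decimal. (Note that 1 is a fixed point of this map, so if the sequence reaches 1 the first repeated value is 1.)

36 → 3³ + 6³ = 243
243 → 2³ + 4³ + 3³ = 99
99 → 9³ + 9³ = 1458
1458 → 1³ + 4³ + 5³ + 8³ = 702
702 → 7³ + 0³ + 2³ = 351
351 → 3³ + 5³ + 1³ = 153
153 → 1³ + 5³ + 3³ = 153  — 153 already appeared earlier.

153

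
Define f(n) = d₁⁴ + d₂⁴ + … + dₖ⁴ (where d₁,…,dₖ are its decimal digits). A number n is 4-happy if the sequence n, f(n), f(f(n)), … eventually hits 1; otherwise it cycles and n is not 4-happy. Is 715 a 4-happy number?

715 → 7⁴ + 1⁴ + 5⁴ = 2401 + 1 + 625 = 3027
3027 → 3⁴ + 0⁴ + 2⁴ + 7⁴ = 81 + 0 + 16 + 2401 = 2498
2498 → 2⁴ + 4⁴ + 9⁴ + 8⁴ = 16 + 256 + 6561 + 4096 = 10929
10929 → 1⁴ + 0⁴ + 9⁴ + 2⁴ + 9⁴ = 1 + 0 + 6561 + 16 + 6561 = 13139
13139 → 1⁴ + 3⁴ + 1⁴ + 3⁴ + 9⁴ = 1 + 81 + 1 + 81 + 6561 = 6725
6725 → 6⁴ + 7⁴ + 2⁴ + 5⁴ = 1296 + 2401 + 16 + 625 = 4338
4338 → 4⁴ + 3⁴ + 3⁴ + 8⁴ = 256 + 81 + 81 + 4096 = 4514
4514 → 4⁴ + 5⁴ + 1⁴ + 4⁴ = 256 + 625 + 1 + 256 = 1138
1138 → 1⁴ + 1⁴ + 3⁴ + 8⁴ = 1 + 1 + 81 + 4096 = 4179
4179 → 4⁴ + 1⁴ + 7⁴ + 9⁴ = 256 + 1 + 2401 + 6561 = 9219
9219 → 9⁴ + 2⁴ + 1⁴ + 9⁴ = 6561 + 16 + 1 + 6561 = 13139  — 13139 already seen; the sequence cycles without reaching 1.

not 4-happy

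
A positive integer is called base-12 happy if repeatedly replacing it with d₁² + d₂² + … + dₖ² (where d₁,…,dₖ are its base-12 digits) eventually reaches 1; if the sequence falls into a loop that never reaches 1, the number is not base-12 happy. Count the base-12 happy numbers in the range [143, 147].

143: 143 → 242 → 69 → 106 → 164 → 66 → 61 → 26 → 8 → 64 → 41 → 34 → 104 → 128 → 164  — not base-12 happy
144: 144 → 1  — base-12 happy
145: 145 → 2 → 4 → 16 → 17 → 26 → 8 → 64 → 41 → 34 → 104 → 128 → 164 → 66 → 61 → 26  — not base-12 happy
146: 146 → 5 → 25 → 5  — not base-12 happy
147: 147 → 10 → 100 → 80 → 100  — not base-12 happy
base-12 happy: 144

1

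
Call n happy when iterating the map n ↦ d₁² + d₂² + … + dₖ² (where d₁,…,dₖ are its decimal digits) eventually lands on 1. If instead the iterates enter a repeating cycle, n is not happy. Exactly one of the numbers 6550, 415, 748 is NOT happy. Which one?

6550: 6550 → 86 → 100 → 1  — reaches 1 (happy)
415: 415 → 42 → 20 → 4 → 16 → 37 → 58 → 89 → 145 → 42  — repeats 42 (not happy)
748: 748 → 129 → 86 → 100 → 1  — reaches 1 (happy)

415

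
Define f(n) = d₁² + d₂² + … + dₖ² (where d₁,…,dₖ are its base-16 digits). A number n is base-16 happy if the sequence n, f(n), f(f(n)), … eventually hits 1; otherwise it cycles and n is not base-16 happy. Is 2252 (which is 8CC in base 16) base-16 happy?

2252 = (8,12,12)_16 → 8² + 12² + 12² = 64 + 144 + 144 = 352
352 = (1,6,0)_16 → 1² + 6² + 0² = 1 + 36 + 0 = 37
37 = (2,5)_16 → 2² + 5² = 4 + 25 = 29
29 = (1,13)_16 → 1² + 13² = 1 + 169 = 170
170 = (10,10)_16 → 10² + 10² = 100 + 100 = 200
200 = (12,8)_16 → 12² + 8² = 144 + 64 = 208
208 = (13,0)_16 → 13² + 0² = 169 + 0 = 169
169 = (10,9)_16 → 10² + 9² = 100 + 81 = 181
181 = (11,5)_16 → 11² + 5² = 121 + 25 = 146
146 = (9,2)_16 → 9² + 2² = 81 + 4 = 85
85 = (5,5)_16 → 5² + 5² = 25 + 25 = 50
50 = (3,2)_16 → 3² + 2² = 9 + 4 = 13
13 = (13)_16 → 13² = 169  — 169 already seen; the sequence cycles without reaching 1.

not base-16 happy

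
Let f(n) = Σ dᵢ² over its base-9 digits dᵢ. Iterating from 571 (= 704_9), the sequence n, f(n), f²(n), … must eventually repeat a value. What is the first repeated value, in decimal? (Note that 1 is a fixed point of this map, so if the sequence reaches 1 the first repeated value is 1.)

65

571 = (7,0,4)_9 → 65
65 = (7,2)_9 → 53
53 = (5,8)_9 → 89
89 = (1,0,8)_9 → 65  — 65 already appeared earlier.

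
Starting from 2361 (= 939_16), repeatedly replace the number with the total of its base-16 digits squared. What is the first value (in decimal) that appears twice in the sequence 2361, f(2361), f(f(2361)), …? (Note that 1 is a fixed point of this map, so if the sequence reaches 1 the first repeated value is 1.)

2361 = (9,3,9)_16 → 9² + 3² + 9² = 81 + 9 + 81 = 171
171 = (10,11)_16 → 10² + 11² = 100 + 121 = 221
221 = (13,13)_16 → 13² + 13² = 169 + 169 = 338
338 = (1,5,2)_16 → 1² + 5² + 2² = 1 + 25 + 4 = 30
30 = (1,14)_16 → 1² + 14² = 1 + 196 = 197
197 = (12,5)_16 → 12² + 5² = 144 + 25 = 169
169 = (10,9)_16 → 10² + 9² = 100 + 81 = 181
181 = (11,5)_16 → 11² + 5² = 121 + 25 = 146
146 = (9,2)_16 → 9² + 2² = 81 + 4 = 85
85 = (5,5)_16 → 5² + 5² = 25 + 25 = 50
50 = (3,2)_16 → 3² + 2² = 9 + 4 = 13
13 = (13)_16 → 13² = 169  — 169 already appeared earlier.

169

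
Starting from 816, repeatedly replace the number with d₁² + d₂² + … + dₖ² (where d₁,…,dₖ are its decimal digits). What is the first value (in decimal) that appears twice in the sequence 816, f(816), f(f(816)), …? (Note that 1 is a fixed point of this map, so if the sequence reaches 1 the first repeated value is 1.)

816 → 8² + 1² + 6² = 64 + 1 + 36 = 101
101 → 1² + 0² + 1² = 1 + 0 + 1 = 2
2 → 2² = 4
4 → 4² = 16
16 → 1² + 6² = 1 + 36 = 37
37 → 3² + 7² = 9 + 49 = 58
58 → 5² + 8² = 25 + 64 = 89
89 → 8² + 9² = 64 + 81 = 145
145 → 1² + 4² + 5² = 1 + 16 + 25 = 42
42 → 4² + 2² = 16 + 4 = 20
20 → 2² + 0² = 4 + 0 = 4  — 4 already appeared earlier.

4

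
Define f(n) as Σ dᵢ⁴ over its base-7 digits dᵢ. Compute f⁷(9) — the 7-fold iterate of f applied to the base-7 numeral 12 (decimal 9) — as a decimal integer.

803

9 = (1,2)_7 → 1⁴ + 2⁴ = 1 + 16 = 17
17 = (2,3)_7 → 2⁴ + 3⁴ = 16 + 81 = 97
97 = (1,6,6)_7 → 1⁴ + 6⁴ + 6⁴ = 1 + 1296 + 1296 = 2593
2593 = (1,0,3,6,3)_7 → 1⁴ + 0⁴ + 3⁴ + 6⁴ + 3⁴ = 1 + 0 + 81 + 1296 + 81 = 1459
1459 = (4,1,5,3)_7 → 4⁴ + 1⁴ + 5⁴ + 3⁴ = 256 + 1 + 625 + 81 = 963
963 = (2,5,4,4)_7 → 2⁴ + 5⁴ + 4⁴ + 4⁴ = 16 + 625 + 256 + 256 = 1153
1153 = (3,2,3,5)_7 → 3⁴ + 2⁴ + 3⁴ + 5⁴ = 81 + 16 + 81 + 625 = 803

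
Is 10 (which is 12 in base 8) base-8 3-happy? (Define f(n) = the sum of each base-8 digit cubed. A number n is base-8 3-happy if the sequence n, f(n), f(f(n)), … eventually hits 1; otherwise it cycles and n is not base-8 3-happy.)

10 = (1,2)_8 → 1³ + 2³ = 9
9 = (1,1)_8 → 1³ + 1³ = 2
2 = (2)_8 → 2³ = 8
8 = (1,0)_8 → 1³ + 0³ = 1  — reached 1.

base-8 3-happy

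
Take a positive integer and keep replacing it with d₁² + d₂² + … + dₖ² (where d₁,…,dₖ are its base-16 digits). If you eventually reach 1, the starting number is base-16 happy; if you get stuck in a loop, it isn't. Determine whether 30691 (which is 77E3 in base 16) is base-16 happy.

base-16 happy

30691 = (7,7,14,3)_16 → 7² + 7² + 14² + 3² = 49 + 49 + 196 + 9 = 303
303 = (1,2,15)_16 → 1² + 2² + 15² = 1 + 4 + 225 = 230
230 = (14,6)_16 → 14² + 6² = 196 + 36 = 232
232 = (14,8)_16 → 14² + 8² = 196 + 64 = 260
260 = (1,0,4)_16 → 1² + 0² + 4² = 1 + 0 + 16 = 17
17 = (1,1)_16 → 1² + 1² = 1 + 1 = 2
2 = (2)_16 → 2² = 4
4 = (4)_16 → 4² = 16
16 = (1,0)_16 → 1² + 0² = 1 + 0 = 1  — reached 1.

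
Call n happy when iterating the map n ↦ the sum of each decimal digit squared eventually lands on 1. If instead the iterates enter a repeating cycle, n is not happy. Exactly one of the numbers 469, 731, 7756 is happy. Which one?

469

469: 469 → 133 → 19 → 82 → 68 → 100 → 1  — reaches 1 (happy)
731: 731 → 59 → 106 → 37 → 58 → 89 → 145 → 42 → 20 → 4 → 16 → 37  — repeats 37 (not happy)
7756: 7756 → 159 → 107 → 50 → 25 → 29 → 85 → 89 → 145 → 42 → 20 → 4 → 16 → 37 → 58 → 89  — repeats 89 (not happy)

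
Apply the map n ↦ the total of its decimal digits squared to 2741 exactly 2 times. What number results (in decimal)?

49

2741 → 2² + 7² + 4² + 1² = 4 + 49 + 16 + 1 = 70
70 → 7² + 0² = 49 + 0 = 49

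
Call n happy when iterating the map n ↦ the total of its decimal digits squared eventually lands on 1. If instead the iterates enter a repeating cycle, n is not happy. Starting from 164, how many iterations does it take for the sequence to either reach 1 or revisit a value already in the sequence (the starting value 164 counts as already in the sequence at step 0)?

164 → 1² + 6² + 4² = 53
53 → 5² + 3² = 34
34 → 3² + 4² = 25
25 → 2² + 5² = 29
29 → 2² + 9² = 85
85 → 8² + 5² = 89
89 → 8² + 9² = 145
145 → 1² + 4² + 5² = 42
42 → 4² + 2² = 20
20 → 2² + 0² = 4
4 → 4² = 16
16 → 1² + 6² = 37
37 → 3² + 7² = 58
58 → 5² + 8² = 89  — 89 repeats.
That took 14 steps.

14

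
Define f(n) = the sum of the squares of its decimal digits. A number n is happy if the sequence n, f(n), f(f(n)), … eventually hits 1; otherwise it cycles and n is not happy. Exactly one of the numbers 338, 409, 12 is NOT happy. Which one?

12

338: 338 → 82 → 68 → 100 → 1  — reaches 1 (happy)
409: 409 → 97 → 130 → 10 → 1  — reaches 1 (happy)
12: 12 → 5 → 25 → 29 → 85 → 89 → 145 → 42 → 20 → 4 → 16 → 37 → 58 → 89  — repeats 89 (not happy)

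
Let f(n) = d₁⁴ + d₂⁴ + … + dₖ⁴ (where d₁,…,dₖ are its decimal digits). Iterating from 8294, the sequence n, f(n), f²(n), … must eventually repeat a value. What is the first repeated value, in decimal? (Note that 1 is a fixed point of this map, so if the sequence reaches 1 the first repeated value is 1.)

8294 → 8⁴ + 2⁴ + 9⁴ + 4⁴ = 4096 + 16 + 6561 + 256 = 10929
10929 → 1⁴ + 0⁴ + 9⁴ + 2⁴ + 9⁴ = 1 + 0 + 6561 + 16 + 6561 = 13139
13139 → 1⁴ + 3⁴ + 1⁴ + 3⁴ + 9⁴ = 1 + 81 + 1 + 81 + 6561 = 6725
6725 → 6⁴ + 7⁴ + 2⁴ + 5⁴ = 1296 + 2401 + 16 + 625 = 4338
4338 → 4⁴ + 3⁴ + 3⁴ + 8⁴ = 256 + 81 + 81 + 4096 = 4514
4514 → 4⁴ + 5⁴ + 1⁴ + 4⁴ = 256 + 625 + 1 + 256 = 1138
1138 → 1⁴ + 1⁴ + 3⁴ + 8⁴ = 1 + 1 + 81 + 4096 = 4179
4179 → 4⁴ + 1⁴ + 7⁴ + 9⁴ = 256 + 1 + 2401 + 6561 = 9219
9219 → 9⁴ + 2⁴ + 1⁴ + 9⁴ = 6561 + 16 + 1 + 6561 = 13139  — 13139 already appeared earlier.

13139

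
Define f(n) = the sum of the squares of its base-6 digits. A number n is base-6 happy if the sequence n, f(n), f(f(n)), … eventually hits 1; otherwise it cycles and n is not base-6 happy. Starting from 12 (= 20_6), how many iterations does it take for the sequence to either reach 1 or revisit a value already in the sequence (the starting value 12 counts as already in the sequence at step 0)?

12 = (2,0)_6 → 2² + 0² = 4
4 = (4)_6 → 4² = 16
16 = (2,4)_6 → 2² + 4² = 20
20 = (3,2)_6 → 3² + 2² = 13
13 = (2,1)_6 → 2² + 1² = 5
5 = (5)_6 → 5² = 25
25 = (4,1)_6 → 4² + 1² = 17
17 = (2,5)_6 → 2² + 5² = 29
29 = (4,5)_6 → 4² + 5² = 41
41 = (1,0,5)_6 → 1² + 0² + 5² = 26
26 = (4,2)_6 → 4² + 2² = 20  — 20 repeats.
That took 11 steps.

11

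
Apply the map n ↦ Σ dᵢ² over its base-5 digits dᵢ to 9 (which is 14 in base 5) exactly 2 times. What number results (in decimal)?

13

9 = (1,4)_5 → 1² + 4² = 1 + 16 = 17
17 = (3,2)_5 → 3² + 2² = 9 + 4 = 13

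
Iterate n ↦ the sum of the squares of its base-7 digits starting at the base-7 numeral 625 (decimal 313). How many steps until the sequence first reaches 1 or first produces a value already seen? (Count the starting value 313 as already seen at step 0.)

5

313 = (6,2,5)_7 → 6² + 2² + 5² = 36 + 4 + 25 = 65
65 = (1,2,2)_7 → 1² + 2² + 2² = 1 + 4 + 4 = 9
9 = (1,2)_7 → 1² + 2² = 1 + 4 = 5
5 = (5)_7 → 5² = 25
25 = (3,4)_7 → 3² + 4² = 9 + 16 = 25  — 25 repeats.
That took 5 steps.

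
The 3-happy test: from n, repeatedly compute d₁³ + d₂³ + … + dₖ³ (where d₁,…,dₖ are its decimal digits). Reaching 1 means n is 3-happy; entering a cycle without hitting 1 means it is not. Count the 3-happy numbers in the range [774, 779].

774: 774 → 750 → 468 → 792 → 1080 → 513 → 153 → 153  (repeats 153)
775: 775 → 811 → 514 → 190 → 730 → 370 → 370  (repeats 370)
776: 776 → 902 → 737 → 713 → 371 → 371  (repeats 371)
777: 777 → 1029 → 738 → 882 → 1032 → 36 → 243 → 99 → 1458 → 702 → 351 → 153 → 153  (repeats 153)
778: 778 → 1198 → 1243 → 100 → 1  (reaches 1)
779: 779 → 1415 → 191 → 731 → 371 → 371  (repeats 371)
3-happy: 778

1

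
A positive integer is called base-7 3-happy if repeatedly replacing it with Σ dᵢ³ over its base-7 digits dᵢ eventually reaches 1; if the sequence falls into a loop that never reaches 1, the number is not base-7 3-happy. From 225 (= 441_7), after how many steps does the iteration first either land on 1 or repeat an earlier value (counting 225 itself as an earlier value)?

4

225 = (4,4,1)_7 → 4³ + 4³ + 1³ = 64 + 64 + 1 = 129
129 = (2,4,3)_7 → 2³ + 4³ + 3³ = 8 + 64 + 27 = 99
99 = (2,0,1)_7 → 2³ + 0³ + 1³ = 8 + 0 + 1 = 9
9 = (1,2)_7 → 1³ + 2³ = 1 + 8 = 9  — 9 repeats.
That took 4 steps.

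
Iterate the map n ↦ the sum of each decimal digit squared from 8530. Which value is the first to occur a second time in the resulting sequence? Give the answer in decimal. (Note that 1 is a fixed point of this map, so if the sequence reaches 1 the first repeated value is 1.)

145

8530 → 8² + 5² + 3² + 0² = 98
98 → 9² + 8² = 145
145 → 1² + 4² + 5² = 42
42 → 4² + 2² = 20
20 → 2² + 0² = 4
4 → 4² = 16
16 → 1² + 6² = 37
37 → 3² + 7² = 58
58 → 5² + 8² = 89
89 → 8² + 9² = 145  — 145 already appeared earlier.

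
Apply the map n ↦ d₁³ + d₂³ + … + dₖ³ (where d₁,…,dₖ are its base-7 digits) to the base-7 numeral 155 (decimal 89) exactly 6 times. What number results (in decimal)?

89 = (1,5,5)_7 → 1³ + 5³ + 5³ = 251
251 = (5,0,6)_7 → 5³ + 0³ + 6³ = 341
341 = (6,6,5)_7 → 6³ + 6³ + 5³ = 557
557 = (1,4,2,4)_7 → 1³ + 4³ + 2³ + 4³ = 137
137 = (2,5,4)_7 → 2³ + 5³ + 4³ = 197
197 = (4,0,1)_7 → 4³ + 0³ + 1³ = 65

65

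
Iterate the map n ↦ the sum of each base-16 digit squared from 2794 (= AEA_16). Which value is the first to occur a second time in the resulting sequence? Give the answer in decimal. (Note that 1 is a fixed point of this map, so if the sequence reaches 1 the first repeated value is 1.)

2794 = (10,14,10)_16 → 396
396 = (1,8,12)_16 → 209
209 = (13,1)_16 → 170
170 = (10,10)_16 → 200
200 = (12,8)_16 → 208
208 = (13,0)_16 → 169
169 = (10,9)_16 → 181
181 = (11,5)_16 → 146
146 = (9,2)_16 → 85
85 = (5,5)_16 → 50
50 = (3,2)_16 → 13
13 = (13)_16 → 169  — 169 already appeared earlier.

169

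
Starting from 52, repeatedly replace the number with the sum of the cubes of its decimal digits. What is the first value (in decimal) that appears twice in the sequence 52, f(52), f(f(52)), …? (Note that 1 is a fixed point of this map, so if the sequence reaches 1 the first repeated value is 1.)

52 → 5³ + 2³ = 125 + 8 = 133
133 → 1³ + 3³ + 3³ = 1 + 27 + 27 = 55
55 → 5³ + 5³ = 125 + 125 = 250
250 → 2³ + 5³ + 0³ = 8 + 125 + 0 = 133  — 133 already appeared earlier.

133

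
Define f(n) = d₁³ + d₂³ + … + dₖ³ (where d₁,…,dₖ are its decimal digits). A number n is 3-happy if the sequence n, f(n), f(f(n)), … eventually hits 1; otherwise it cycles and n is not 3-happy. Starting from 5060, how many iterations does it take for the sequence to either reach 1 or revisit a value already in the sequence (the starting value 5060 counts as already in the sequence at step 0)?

5060 → 5³ + 0³ + 6³ + 0³ = 125 + 0 + 216 + 0 = 341
341 → 3³ + 4³ + 1³ = 27 + 64 + 1 = 92
92 → 9³ + 2³ = 729 + 8 = 737
737 → 7³ + 3³ + 7³ = 343 + 27 + 343 = 713
713 → 7³ + 1³ + 3³ = 343 + 1 + 27 = 371
371 → 3³ + 7³ + 1³ = 27 + 343 + 1 = 371  — 371 repeats.
That took 6 steps.

6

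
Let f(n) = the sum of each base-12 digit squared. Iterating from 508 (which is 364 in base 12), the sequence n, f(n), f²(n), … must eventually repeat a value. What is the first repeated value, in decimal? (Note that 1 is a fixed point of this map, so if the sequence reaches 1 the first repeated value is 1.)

508 = (3,6,4)_12 → 61
61 = (5,1)_12 → 26
26 = (2,2)_12 → 8
8 = (8)_12 → 64
64 = (5,4)_12 → 41
41 = (3,5)_12 → 34
34 = (2,10)_12 → 104
104 = (8,8)_12 → 128
128 = (10,8)_12 → 164
164 = (1,1,8)_12 → 66
66 = (5,6)_12 → 61  — 61 already appeared earlier.

61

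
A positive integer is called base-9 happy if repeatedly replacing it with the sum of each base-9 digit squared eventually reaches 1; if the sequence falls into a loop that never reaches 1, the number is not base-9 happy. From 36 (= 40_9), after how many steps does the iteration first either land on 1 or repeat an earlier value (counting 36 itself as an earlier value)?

3

36 = (4,0)_9 → 4² + 0² = 16
16 = (1,7)_9 → 1² + 7² = 50
50 = (5,5)_9 → 5² + 5² = 50  — 50 repeats.
That took 3 steps.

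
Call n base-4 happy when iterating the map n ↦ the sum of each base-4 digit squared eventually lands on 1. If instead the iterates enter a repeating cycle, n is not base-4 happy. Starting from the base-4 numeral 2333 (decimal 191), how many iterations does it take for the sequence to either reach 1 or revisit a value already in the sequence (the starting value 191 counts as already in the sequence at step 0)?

6

191 = (2,3,3,3)_4 → 31
31 = (1,3,3)_4 → 19
19 = (1,0,3)_4 → 10
10 = (2,2)_4 → 8
8 = (2,0)_4 → 4
4 = (1,0)_4 → 1  — reached 1.
That took 6 steps.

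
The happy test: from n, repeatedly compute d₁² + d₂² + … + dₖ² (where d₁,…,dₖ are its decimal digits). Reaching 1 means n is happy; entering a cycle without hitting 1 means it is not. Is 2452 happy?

happy

2452 → 2² + 4² + 5² + 2² = 4 + 16 + 25 + 4 = 49
49 → 4² + 9² = 16 + 81 = 97
97 → 9² + 7² = 81 + 49 = 130
130 → 1² + 3² + 0² = 1 + 9 + 0 = 10
10 → 1² + 0² = 1 + 0 = 1  — reached 1.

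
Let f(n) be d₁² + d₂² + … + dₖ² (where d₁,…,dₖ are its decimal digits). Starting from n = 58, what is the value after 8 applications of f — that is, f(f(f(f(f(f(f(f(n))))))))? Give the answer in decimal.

58

58 → 5² + 8² = 89
89 → 8² + 9² = 145
145 → 1² + 4² + 5² = 42
42 → 4² + 2² = 20
20 → 2² + 0² = 4
4 → 4² = 16
16 → 1² + 6² = 37
37 → 3² + 7² = 58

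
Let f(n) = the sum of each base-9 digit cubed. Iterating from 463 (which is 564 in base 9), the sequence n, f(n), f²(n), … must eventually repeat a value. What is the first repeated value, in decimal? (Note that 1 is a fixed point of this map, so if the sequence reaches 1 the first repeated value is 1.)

463 = (5,6,4)_9 → 5³ + 6³ + 4³ = 405
405 = (5,0,0)_9 → 5³ + 0³ + 0³ = 125
125 = (1,4,8)_9 → 1³ + 4³ + 8³ = 577
577 = (7,1,1)_9 → 7³ + 1³ + 1³ = 345
345 = (4,2,3)_9 → 4³ + 2³ + 3³ = 99
99 = (1,2,0)_9 → 1³ + 2³ + 0³ = 9
9 = (1,0)_9 → 1³ + 0³ = 1  — reached the fixed point 1.
1 → 1, so 1 is the first repeated value.

1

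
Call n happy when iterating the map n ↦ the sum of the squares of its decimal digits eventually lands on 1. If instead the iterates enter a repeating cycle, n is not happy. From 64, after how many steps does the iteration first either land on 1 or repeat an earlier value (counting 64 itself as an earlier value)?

12

64 → 52
52 → 29
29 → 85
85 → 89
89 → 145
145 → 42
42 → 20
20 → 4
4 → 16
16 → 37
37 → 58
58 → 89  — 89 repeats.
That took 12 steps.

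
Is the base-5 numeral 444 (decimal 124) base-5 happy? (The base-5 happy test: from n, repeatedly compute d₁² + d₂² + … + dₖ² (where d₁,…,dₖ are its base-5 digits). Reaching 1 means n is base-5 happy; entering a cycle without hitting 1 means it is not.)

124 = (4,4,4)_5 → 48
48 = (1,4,3)_5 → 26
26 = (1,0,1)_5 → 2
2 = (2)_5 → 4
4 = (4)_5 → 16
16 = (3,1)_5 → 10
10 = (2,0)_5 → 4  — 4 already seen; the sequence cycles without reaching 1.

not base-5 happy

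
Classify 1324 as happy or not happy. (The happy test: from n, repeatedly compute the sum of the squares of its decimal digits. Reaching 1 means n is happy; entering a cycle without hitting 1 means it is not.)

not happy

1324 → 1² + 3² + 2² + 4² = 1 + 9 + 4 + 16 = 30
30 → 3² + 0² = 9 + 0 = 9
9 → 9² = 81
81 → 8² + 1² = 64 + 1 = 65
65 → 6² + 5² = 36 + 25 = 61
61 → 6² + 1² = 36 + 1 = 37
37 → 3² + 7² = 9 + 49 = 58
58 → 5² + 8² = 25 + 64 = 89
89 → 8² + 9² = 64 + 81 = 145
145 → 1² + 4² + 5² = 1 + 16 + 25 = 42
42 → 4² + 2² = 16 + 4 = 20
20 → 2² + 0² = 4 + 0 = 4
4 → 4² = 16
16 → 1² + 6² = 1 + 36 = 37  — 37 already seen; the sequence cycles without reaching 1.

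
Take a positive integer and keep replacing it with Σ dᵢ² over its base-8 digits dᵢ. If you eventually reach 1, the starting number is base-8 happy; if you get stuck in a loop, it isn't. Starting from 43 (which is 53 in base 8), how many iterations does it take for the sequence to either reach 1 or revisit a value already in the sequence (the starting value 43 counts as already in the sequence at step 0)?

3

43 = (5,3)_8 → 5² + 3² = 25 + 9 = 34
34 = (4,2)_8 → 4² + 2² = 16 + 4 = 20
20 = (2,4)_8 → 2² + 4² = 4 + 16 = 20  — 20 repeats.
That took 3 steps.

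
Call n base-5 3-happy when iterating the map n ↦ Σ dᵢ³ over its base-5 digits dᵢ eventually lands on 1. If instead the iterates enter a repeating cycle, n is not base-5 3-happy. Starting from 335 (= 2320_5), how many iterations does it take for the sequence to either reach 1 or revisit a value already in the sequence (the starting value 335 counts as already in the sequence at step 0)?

6

335 = (2,3,2,0)_5 → 2³ + 3³ + 2³ + 0³ = 8 + 27 + 8 + 0 = 43
43 = (1,3,3)_5 → 1³ + 3³ + 3³ = 1 + 27 + 27 = 55
55 = (2,1,0)_5 → 2³ + 1³ + 0³ = 8 + 1 + 0 = 9
9 = (1,4)_5 → 1³ + 4³ = 1 + 64 = 65
65 = (2,3,0)_5 → 2³ + 3³ + 0³ = 8 + 27 + 0 = 35
35 = (1,2,0)_5 → 1³ + 2³ + 0³ = 1 + 8 + 0 = 9  — 9 repeats.
That took 6 steps.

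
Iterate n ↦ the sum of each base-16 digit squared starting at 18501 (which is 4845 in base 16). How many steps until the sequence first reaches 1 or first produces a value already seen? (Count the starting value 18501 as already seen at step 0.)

7

18501 = (4,8,4,5)_16 → 4² + 8² + 4² + 5² = 16 + 64 + 16 + 25 = 121
121 = (7,9)_16 → 7² + 9² = 49 + 81 = 130
130 = (8,2)_16 → 8² + 2² = 64 + 4 = 68
68 = (4,4)_16 → 4² + 4² = 16 + 16 = 32
32 = (2,0)_16 → 2² + 0² = 4 + 0 = 4
4 = (4)_16 → 4² = 16
16 = (1,0)_16 → 1² + 0² = 1 + 0 = 1  — reached 1.
That took 7 steps.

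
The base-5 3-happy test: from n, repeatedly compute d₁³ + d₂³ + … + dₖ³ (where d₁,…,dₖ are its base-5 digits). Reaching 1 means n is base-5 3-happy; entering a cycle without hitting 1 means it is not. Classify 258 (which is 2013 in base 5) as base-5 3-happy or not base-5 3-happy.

258 = (2,0,1,3)_5 → 2³ + 0³ + 1³ + 3³ = 8 + 0 + 1 + 27 = 36
36 = (1,2,1)_5 → 1³ + 2³ + 1³ = 1 + 8 + 1 = 10
10 = (2,0)_5 → 2³ + 0³ = 8 + 0 = 8
8 = (1,3)_5 → 1³ + 3³ = 1 + 27 = 28
28 = (1,0,3)_5 → 1³ + 0³ + 3³ = 1 + 0 + 27 = 28  — 28 already seen; the sequence cycles without reaching 1.

not base-5 3-happy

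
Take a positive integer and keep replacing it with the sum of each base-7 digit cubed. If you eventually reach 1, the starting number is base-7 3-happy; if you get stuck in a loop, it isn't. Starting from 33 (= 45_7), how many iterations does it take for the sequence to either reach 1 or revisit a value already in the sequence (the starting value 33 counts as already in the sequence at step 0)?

7

33 = (4,5)_7 → 4³ + 5³ = 64 + 125 = 189
189 = (3,6,0)_7 → 3³ + 6³ + 0³ = 27 + 216 + 0 = 243
243 = (4,6,5)_7 → 4³ + 6³ + 5³ = 64 + 216 + 125 = 405
405 = (1,1,1,6)_7 → 1³ + 1³ + 1³ + 6³ = 1 + 1 + 1 + 216 = 219
219 = (4,3,2)_7 → 4³ + 3³ + 2³ = 64 + 27 + 8 = 99
99 = (2,0,1)_7 → 2³ + 0³ + 1³ = 8 + 0 + 1 = 9
9 = (1,2)_7 → 1³ + 2³ = 1 + 8 = 9  — 9 repeats.
That took 7 steps.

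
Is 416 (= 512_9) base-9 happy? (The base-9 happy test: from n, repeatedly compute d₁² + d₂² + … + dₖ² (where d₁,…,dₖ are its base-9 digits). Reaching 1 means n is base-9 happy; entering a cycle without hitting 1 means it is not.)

not base-9 happy

416 = (5,1,2)_9 → 30
30 = (3,3)_9 → 18
18 = (2,0)_9 → 4
4 = (4)_9 → 16
16 = (1,7)_9 → 50
50 = (5,5)_9 → 50  — 50 already seen; the sequence cycles without reaching 1.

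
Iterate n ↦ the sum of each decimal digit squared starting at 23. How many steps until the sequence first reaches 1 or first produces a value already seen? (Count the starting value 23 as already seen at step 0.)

23 → 2² + 3² = 13
13 → 1² + 3² = 10
10 → 1² + 0² = 1  — reached 1.
That took 3 steps.

3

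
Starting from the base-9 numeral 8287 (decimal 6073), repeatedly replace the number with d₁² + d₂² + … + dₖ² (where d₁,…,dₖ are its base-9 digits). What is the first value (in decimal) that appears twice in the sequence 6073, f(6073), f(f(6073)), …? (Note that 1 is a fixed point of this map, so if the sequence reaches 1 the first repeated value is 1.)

6073 = (8,2,8,7)_9 → 8² + 2² + 8² + 7² = 181
181 = (2,2,1)_9 → 2² + 2² + 1² = 9
9 = (1,0)_9 → 1² + 0² = 1  — reached the fixed point 1.
1 → 1, so 1 is the first repeated value.

1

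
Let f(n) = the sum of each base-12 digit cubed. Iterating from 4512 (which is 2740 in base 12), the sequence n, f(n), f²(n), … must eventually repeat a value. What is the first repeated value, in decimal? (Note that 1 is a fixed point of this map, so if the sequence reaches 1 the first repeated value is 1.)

415

4512 = (2,7,4,0)_12 → 2³ + 7³ + 4³ + 0³ = 8 + 343 + 64 + 0 = 415
415 = (2,10,7)_12 → 2³ + 10³ + 7³ = 8 + 1000 + 343 = 1351
1351 = (9,4,7)_12 → 9³ + 4³ + 7³ = 729 + 64 + 343 = 1136
1136 = (7,10,8)_12 → 7³ + 10³ + 8³ = 343 + 1000 + 512 = 1855
1855 = (1,0,10,7)_12 → 1³ + 0³ + 10³ + 7³ = 1 + 0 + 1000 + 343 = 1344
1344 = (9,4,0)_12 → 9³ + 4³ + 0³ = 729 + 64 + 0 = 793
793 = (5,6,1)_12 → 5³ + 6³ + 1³ = 125 + 216 + 1 = 342
342 = (2,4,6)_12 → 2³ + 4³ + 6³ = 8 + 64 + 216 = 288
288 = (2,0,0)_12 → 2³ + 0³ + 0³ = 8 + 0 + 0 = 8
8 = (8)_12 → 8³ = 512
512 = (3,6,8)_12 → 3³ + 6³ + 8³ = 27 + 216 + 512 = 755
755 = (5,2,11)_12 → 5³ + 2³ + 11³ = 125 + 8 + 1331 = 1464
1464 = (10,2,0)_12 → 10³ + 2³ + 0³ = 1000 + 8 + 0 = 1008
1008 = (7,0,0)_12 → 7³ + 0³ + 0³ = 343 + 0 + 0 = 343
343 = (2,4,7)_12 → 2³ + 4³ + 7³ = 8 + 64 + 343 = 415  — 415 already appeared earlier.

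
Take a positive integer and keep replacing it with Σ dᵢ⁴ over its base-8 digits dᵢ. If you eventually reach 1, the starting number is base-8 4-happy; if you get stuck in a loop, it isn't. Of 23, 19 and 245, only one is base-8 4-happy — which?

23

23: 23 → 2417 → 2178 → 288 → 512 → 1  — reaches 1 (base-8 4-happy)
19: 19 → 97 → 258 → 272 → 272  — repeats 272 (not base-8 4-happy)
245: 245 → 2002 → 2514 → 2689 → 642 → 33 → 257 → 257  — repeats 257 (not base-8 4-happy)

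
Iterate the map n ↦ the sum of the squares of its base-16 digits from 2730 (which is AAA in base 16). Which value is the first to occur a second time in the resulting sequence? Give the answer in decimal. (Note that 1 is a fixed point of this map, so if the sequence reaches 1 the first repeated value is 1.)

2730 = (10,10,10)_16 → 10² + 10² + 10² = 300
300 = (1,2,12)_16 → 1² + 2² + 12² = 149
149 = (9,5)_16 → 9² + 5² = 106
106 = (6,10)_16 → 6² + 10² = 136
136 = (8,8)_16 → 8² + 8² = 128
128 = (8,0)_16 → 8² + 0² = 64
64 = (4,0)_16 → 4² + 0² = 16
16 = (1,0)_16 → 1² + 0² = 1  — reached the fixed point 1.
1 → 1, so 1 is the first repeated value.

1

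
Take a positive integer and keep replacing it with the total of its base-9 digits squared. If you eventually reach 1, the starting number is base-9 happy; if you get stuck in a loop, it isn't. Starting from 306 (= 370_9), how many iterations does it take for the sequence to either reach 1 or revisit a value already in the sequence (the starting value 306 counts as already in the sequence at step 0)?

306 = (3,7,0)_9 → 3² + 7² + 0² = 58
58 = (6,4)_9 → 6² + 4² = 52
52 = (5,7)_9 → 5² + 7² = 74
74 = (8,2)_9 → 8² + 2² = 68
68 = (7,5)_9 → 7² + 5² = 74  — 74 repeats.
That took 5 steps.

5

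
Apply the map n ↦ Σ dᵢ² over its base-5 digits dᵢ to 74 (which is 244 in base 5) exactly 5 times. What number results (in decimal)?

74 = (2,4,4)_5 → 2² + 4² + 4² = 4 + 16 + 16 = 36
36 = (1,2,1)_5 → 1² + 2² + 1² = 1 + 4 + 1 = 6
6 = (1,1)_5 → 1² + 1² = 1 + 1 = 2
2 = (2)_5 → 2² = 4
4 = (4)_5 → 4² = 16

16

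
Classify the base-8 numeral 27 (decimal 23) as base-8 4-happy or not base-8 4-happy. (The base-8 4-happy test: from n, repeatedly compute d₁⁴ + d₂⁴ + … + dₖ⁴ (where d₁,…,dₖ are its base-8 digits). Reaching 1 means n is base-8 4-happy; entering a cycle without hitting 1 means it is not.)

base-8 4-happy

23 = (2,7)_8 → 2⁴ + 7⁴ = 2417
2417 = (4,5,6,1)_8 → 4⁴ + 5⁴ + 6⁴ + 1⁴ = 2178
2178 = (4,2,0,2)_8 → 4⁴ + 2⁴ + 0⁴ + 2⁴ = 288
288 = (4,4,0)_8 → 4⁴ + 4⁴ + 0⁴ = 512
512 = (1,0,0,0)_8 → 1⁴ + 0⁴ + 0⁴ + 0⁴ = 1  — reached 1.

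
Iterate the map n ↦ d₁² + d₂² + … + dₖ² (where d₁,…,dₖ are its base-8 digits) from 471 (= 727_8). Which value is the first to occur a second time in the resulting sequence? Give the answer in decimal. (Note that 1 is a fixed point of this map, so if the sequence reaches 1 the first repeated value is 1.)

471 = (7,2,7)_8 → 7² + 2² + 7² = 102
102 = (1,4,6)_8 → 1² + 4² + 6² = 53
53 = (6,5)_8 → 6² + 5² = 61
61 = (7,5)_8 → 7² + 5² = 74
74 = (1,1,2)_8 → 1² + 1² + 2² = 6
6 = (6)_8 → 6² = 36
36 = (4,4)_8 → 4² + 4² = 32
32 = (4,0)_8 → 4² + 0² = 16
16 = (2,0)_8 → 2² + 0² = 4
4 = (4)_8 → 4² = 16  — 16 already appeared earlier.

16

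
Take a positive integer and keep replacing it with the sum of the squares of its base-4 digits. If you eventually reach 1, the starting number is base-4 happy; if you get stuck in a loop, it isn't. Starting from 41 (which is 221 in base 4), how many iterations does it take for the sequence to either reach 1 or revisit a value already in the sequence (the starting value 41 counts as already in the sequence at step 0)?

5

41 = (2,2,1)_4 → 9
9 = (2,1)_4 → 5
5 = (1,1)_4 → 2
2 = (2)_4 → 4
4 = (1,0)_4 → 1  — reached 1.
That took 5 steps.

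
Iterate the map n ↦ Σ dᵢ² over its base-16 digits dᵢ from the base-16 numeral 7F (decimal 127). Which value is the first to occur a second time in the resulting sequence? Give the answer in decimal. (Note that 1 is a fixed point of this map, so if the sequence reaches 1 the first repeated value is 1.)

127 = (7,15)_16 → 7² + 15² = 274
274 = (1,1,2)_16 → 1² + 1² + 2² = 6
6 = (6)_16 → 6² = 36
36 = (2,4)_16 → 2² + 4² = 20
20 = (1,4)_16 → 1² + 4² = 17
17 = (1,1)_16 → 1² + 1² = 2
2 = (2)_16 → 2² = 4
4 = (4)_16 → 4² = 16
16 = (1,0)_16 → 1² + 0² = 1  — reached the fixed point 1.
1 → 1, so 1 is the first repeated value.

1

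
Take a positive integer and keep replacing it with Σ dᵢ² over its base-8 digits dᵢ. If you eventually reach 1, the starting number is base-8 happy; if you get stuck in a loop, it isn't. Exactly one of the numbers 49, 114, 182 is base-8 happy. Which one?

49: 49 → 37 → 41 → 26 → 13 → 26  — repeats 26 (not base-8 happy)
114: 114 → 41 → 26 → 13 → 26  — repeats 26 (not base-8 happy)
182: 182 → 76 → 18 → 8 → 1  — reaches 1 (base-8 happy)

182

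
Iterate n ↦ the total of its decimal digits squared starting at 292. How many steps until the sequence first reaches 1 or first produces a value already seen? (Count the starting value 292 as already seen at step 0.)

292 → 2² + 9² + 2² = 4 + 81 + 4 = 89
89 → 8² + 9² = 64 + 81 = 145
145 → 1² + 4² + 5² = 1 + 16 + 25 = 42
42 → 4² + 2² = 16 + 4 = 20
20 → 2² + 0² = 4 + 0 = 4
4 → 4² = 16
16 → 1² + 6² = 1 + 36 = 37
37 → 3² + 7² = 9 + 49 = 58
58 → 5² + 8² = 25 + 64 = 89  — 89 repeats.
That took 9 steps.

9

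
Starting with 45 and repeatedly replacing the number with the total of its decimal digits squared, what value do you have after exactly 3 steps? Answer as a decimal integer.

45 → 4² + 5² = 41
41 → 4² + 1² = 17
17 → 1² + 7² = 50

50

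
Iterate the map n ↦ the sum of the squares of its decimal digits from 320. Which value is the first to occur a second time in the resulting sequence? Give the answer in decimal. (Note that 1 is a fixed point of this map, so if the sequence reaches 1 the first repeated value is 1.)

1

320 → 13
13 → 10
10 → 1  — reached the fixed point 1.
1 → 1, so 1 is the first repeated value.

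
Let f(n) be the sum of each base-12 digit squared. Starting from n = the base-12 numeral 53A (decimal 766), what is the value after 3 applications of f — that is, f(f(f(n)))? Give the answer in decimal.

766 = (5,3,10)_12 → 5² + 3² + 10² = 25 + 9 + 100 = 134
134 = (11,2)_12 → 11² + 2² = 121 + 4 = 125
125 = (10,5)_12 → 10² + 5² = 100 + 25 = 125

125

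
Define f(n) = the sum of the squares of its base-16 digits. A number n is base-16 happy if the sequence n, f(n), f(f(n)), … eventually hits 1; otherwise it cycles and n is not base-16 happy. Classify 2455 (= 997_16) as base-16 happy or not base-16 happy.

2455 = (9,9,7)_16 → 9² + 9² + 7² = 211
211 = (13,3)_16 → 13² + 3² = 178
178 = (11,2)_16 → 11² + 2² = 125
125 = (7,13)_16 → 7² + 13² = 218
218 = (13,10)_16 → 13² + 10² = 269
269 = (1,0,13)_16 → 1² + 0² + 13² = 170
170 = (10,10)_16 → 10² + 10² = 200
200 = (12,8)_16 → 12² + 8² = 208
208 = (13,0)_16 → 13² + 0² = 169
169 = (10,9)_16 → 10² + 9² = 181
181 = (11,5)_16 → 11² + 5² = 146
146 = (9,2)_16 → 9² + 2² = 85
85 = (5,5)_16 → 5² + 5² = 50
50 = (3,2)_16 → 3² + 2² = 13
13 = (13)_16 → 13² = 169  — 169 already seen; the sequence cycles without reaching 1.

not base-16 happy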